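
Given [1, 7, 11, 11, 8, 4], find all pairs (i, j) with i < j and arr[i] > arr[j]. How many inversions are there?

Finding inversions in [1, 7, 11, 11, 8, 4]:

(1, 5): arr[1]=7 > arr[5]=4
(2, 4): arr[2]=11 > arr[4]=8
(2, 5): arr[2]=11 > arr[5]=4
(3, 4): arr[3]=11 > arr[4]=8
(3, 5): arr[3]=11 > arr[5]=4
(4, 5): arr[4]=8 > arr[5]=4

Total inversions: 6

The array has 6 inversion(s): (1,5), (2,4), (2,5), (3,4), (3,5), (4,5). Each pair (i,j) satisfies i < j and arr[i] > arr[j].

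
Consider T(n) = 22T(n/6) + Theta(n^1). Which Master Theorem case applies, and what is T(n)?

Master Theorem for T(n) = 22T(n/6) + O(n^1):

a = 22, b = 6, c = 1
log_b(a) = log_6(22) = 1.7251

Case 1: c = 1 < log_6(22) = 1.7251
T(n) = O(n^(log_6 22))

For T(n) = 22T(n/6) + O(n^1): log_6(22) = 1.7251. This is Case 1 of the Master Theorem (c < log_b(a), work dominated by leaves), giving O(n^(log_6 22)).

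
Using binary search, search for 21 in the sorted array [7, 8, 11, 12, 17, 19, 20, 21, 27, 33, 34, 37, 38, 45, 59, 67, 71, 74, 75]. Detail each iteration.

Binary search for 21 in [7, 8, 11, 12, 17, 19, 20, 21, 27, 33, 34, 37, 38, 45, 59, 67, 71, 74, 75]:

lo=0, hi=18, mid=9, arr[mid]=33 -> 33 > 21, search left half
lo=0, hi=8, mid=4, arr[mid]=17 -> 17 < 21, search right half
lo=5, hi=8, mid=6, arr[mid]=20 -> 20 < 21, search right half
lo=7, hi=8, mid=7, arr[mid]=21 -> Found target at index 7!

Binary search finds 21 at index 7 after 4 comparisons. The search repeatedly halves the search space by comparing with the middle element.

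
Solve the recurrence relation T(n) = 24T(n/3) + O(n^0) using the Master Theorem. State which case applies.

Master Theorem for T(n) = 24T(n/3) + O(n^0):

a = 24, b = 3, c = 0
log_b(a) = log_3(24) = 2.8928

Case 1: c = 0 < log_3(24) = 2.8928
T(n) = O(n^(log_3 24))

For T(n) = 24T(n/3) + O(n^0): log_3(24) = 2.8928. This is Case 1 of the Master Theorem (c < log_b(a), work dominated by leaves), giving O(n^(log_3 24)).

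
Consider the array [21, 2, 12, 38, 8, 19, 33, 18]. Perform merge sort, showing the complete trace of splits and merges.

Merge sort trace:

Split: [21, 2, 12, 38, 8, 19, 33, 18] -> [21, 2, 12, 38] and [8, 19, 33, 18]
  Split: [21, 2, 12, 38] -> [21, 2] and [12, 38]
    Split: [21, 2] -> [21] and [2]
    Merge: [21] + [2] -> [2, 21]
    Split: [12, 38] -> [12] and [38]
    Merge: [12] + [38] -> [12, 38]
  Merge: [2, 21] + [12, 38] -> [2, 12, 21, 38]
  Split: [8, 19, 33, 18] -> [8, 19] and [33, 18]
    Split: [8, 19] -> [8] and [19]
    Merge: [8] + [19] -> [8, 19]
    Split: [33, 18] -> [33] and [18]
    Merge: [33] + [18] -> [18, 33]
  Merge: [8, 19] + [18, 33] -> [8, 18, 19, 33]
Merge: [2, 12, 21, 38] + [8, 18, 19, 33] -> [2, 8, 12, 18, 19, 21, 33, 38]

Final sorted array: [2, 8, 12, 18, 19, 21, 33, 38]

The merge sort proceeds by recursively splitting the array and merging sorted halves.
After all merges, the sorted array is [2, 8, 12, 18, 19, 21, 33, 38].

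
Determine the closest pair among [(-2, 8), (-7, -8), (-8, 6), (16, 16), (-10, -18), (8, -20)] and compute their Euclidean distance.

Computing all pairwise distances among 6 points:

d((-2, 8), (-7, -8)) = 16.7631
d((-2, 8), (-8, 6)) = 6.3246 <-- minimum
d((-2, 8), (16, 16)) = 19.6977
d((-2, 8), (-10, -18)) = 27.2029
d((-2, 8), (8, -20)) = 29.7321
d((-7, -8), (-8, 6)) = 14.0357
d((-7, -8), (16, 16)) = 33.2415
d((-7, -8), (-10, -18)) = 10.4403
d((-7, -8), (8, -20)) = 19.2094
d((-8, 6), (16, 16)) = 26.0
d((-8, 6), (-10, -18)) = 24.0832
d((-8, 6), (8, -20)) = 30.5287
d((16, 16), (-10, -18)) = 42.8019
d((16, 16), (8, -20)) = 36.8782
d((-10, -18), (8, -20)) = 18.1108

Closest pair: (-2, 8) and (-8, 6) with distance 6.3246

The closest pair is (-2, 8) and (-8, 6) with Euclidean distance 6.3246. For 6 points, brute-force pairwise comparison is shown above. For large n, the divide-and-conquer algorithm (sort by x, recurse on halves, check the dividing strip) achieves O(n log n).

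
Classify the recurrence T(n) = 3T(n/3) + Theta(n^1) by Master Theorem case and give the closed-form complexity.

Master Theorem for T(n) = 3T(n/3) + O(n^1):

a = 3, b = 3, c = 1
log_b(a) = log_3(3) = 1.0000

Case 2: c = 1 = log_3(3) = 1.0000
T(n) = O(n^1 log n) = O(n log n)

For T(n) = 3T(n/3) + O(n^1): log_3(3) = 1.0000. This is Case 2 of the Master Theorem (c = log_b(a), equal work at all levels), giving O(n log n).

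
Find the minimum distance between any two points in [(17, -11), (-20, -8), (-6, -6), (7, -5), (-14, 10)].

Computing all pairwise distances among 5 points:

d((17, -11), (-20, -8)) = 37.1214
d((17, -11), (-6, -6)) = 23.5372
d((17, -11), (7, -5)) = 11.6619 <-- minimum
d((17, -11), (-14, 10)) = 37.4433
d((-20, -8), (-6, -6)) = 14.1421
d((-20, -8), (7, -5)) = 27.1662
d((-20, -8), (-14, 10)) = 18.9737
d((-6, -6), (7, -5)) = 13.0384
d((-6, -6), (-14, 10)) = 17.8885
d((7, -5), (-14, 10)) = 25.807

Closest pair: (17, -11) and (7, -5) with distance 11.6619

The closest pair is (17, -11) and (7, -5) with Euclidean distance 11.6619. For 5 points, brute-force pairwise comparison is shown above. For large n, the divide-and-conquer algorithm (sort by x, recurse on halves, check the dividing strip) achieves O(n log n).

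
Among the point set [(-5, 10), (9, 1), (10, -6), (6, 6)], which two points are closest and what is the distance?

Computing all pairwise distances among 4 points:

d((-5, 10), (9, 1)) = 16.6433
d((-5, 10), (10, -6)) = 21.9317
d((-5, 10), (6, 6)) = 11.7047
d((9, 1), (10, -6)) = 7.0711
d((9, 1), (6, 6)) = 5.831 <-- minimum
d((10, -6), (6, 6)) = 12.6491

Closest pair: (9, 1) and (6, 6) with distance 5.831

The closest pair is (9, 1) and (6, 6) with Euclidean distance 5.831. For 4 points, brute-force pairwise comparison is shown above. For large n, the divide-and-conquer algorithm (sort by x, recurse on halves, check the dividing strip) achieves O(n log n).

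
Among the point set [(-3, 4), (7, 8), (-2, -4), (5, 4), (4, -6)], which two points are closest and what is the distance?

Computing all pairwise distances among 5 points:

d((-3, 4), (7, 8)) = 10.7703
d((-3, 4), (-2, -4)) = 8.0623
d((-3, 4), (5, 4)) = 8.0
d((-3, 4), (4, -6)) = 12.2066
d((7, 8), (-2, -4)) = 15.0
d((7, 8), (5, 4)) = 4.4721 <-- minimum
d((7, 8), (4, -6)) = 14.3178
d((-2, -4), (5, 4)) = 10.6301
d((-2, -4), (4, -6)) = 6.3246
d((5, 4), (4, -6)) = 10.0499

Closest pair: (7, 8) and (5, 4) with distance 4.4721

The closest pair is (7, 8) and (5, 4) with Euclidean distance 4.4721. For 5 points, brute-force pairwise comparison is shown above. For large n, the divide-and-conquer algorithm (sort by x, recurse on halves, check the dividing strip) achieves O(n log n).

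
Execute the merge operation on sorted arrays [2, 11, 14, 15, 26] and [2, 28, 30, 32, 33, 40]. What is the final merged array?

Merging process:

Compare 2 vs 2: take 2 from left. Merged: [2]
Compare 11 vs 2: take 2 from right. Merged: [2, 2]
Compare 11 vs 28: take 11 from left. Merged: [2, 2, 11]
Compare 14 vs 28: take 14 from left. Merged: [2, 2, 11, 14]
Compare 15 vs 28: take 15 from left. Merged: [2, 2, 11, 14, 15]
Compare 26 vs 28: take 26 from left. Merged: [2, 2, 11, 14, 15, 26]
Append remaining from right: [28, 30, 32, 33, 40]. Merged: [2, 2, 11, 14, 15, 26, 28, 30, 32, 33, 40]

Final merged array: [2, 2, 11, 14, 15, 26, 28, 30, 32, 33, 40]
Total comparisons: 6

The merged array is [2, 2, 11, 14, 15, 26, 28, 30, 32, 33, 40], requiring 6 comparisons. The merge step runs in O(n) time where n is the total number of elements.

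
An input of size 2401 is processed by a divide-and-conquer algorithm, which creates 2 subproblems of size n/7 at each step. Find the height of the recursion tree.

For divide and conquer with division factor 7:

Problem sizes at each level:
Level 0: 2401
Level 1: 343
Level 2: 49
Level 3: 7
Level 4: 1

The root is level 0 and the size-1 base case is level 4 (the tree spans levels 0 through 4, i.e. 5 levels counting the root), so the depth is the number of divisions: log_7(2401) = 4

The recursion tree depth is log_7(2401) = 4. At each level, the problem size is divided by 7, so it takes 4 divisions to reduce to a base case of size 1. The algorithm makes 2 recursive calls at each level.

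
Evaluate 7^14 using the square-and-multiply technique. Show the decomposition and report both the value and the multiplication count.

Computing 7^14 by squaring (build up from 7^1; each line after the first costs one multiplication):

7^1 = 7
7^2 = (7^1)^2 = 7^2 = 49
7^3 = 7 * 7^2 = 7 * 49 = 343
7^6 = (7^3)^2 = 343^2 = 117649
7^7 = 7 * 7^6 = 7 * 117649 = 823543
7^14 = (7^7)^2 = 823543^2 = 678223072849

Result: 678223072849
Multiplications needed: 5 (5 lines after 7^1)

7^14 = 678223072849. Using exponentiation by squaring, this requires 5 multiplications. The key idea: if the exponent is even, square the half-power; if odd, multiply by the base once.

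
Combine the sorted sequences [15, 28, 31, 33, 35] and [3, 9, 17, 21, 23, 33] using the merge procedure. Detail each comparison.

Merging process:

Compare 15 vs 3: take 3 from right. Merged: [3]
Compare 15 vs 9: take 9 from right. Merged: [3, 9]
Compare 15 vs 17: take 15 from left. Merged: [3, 9, 15]
Compare 28 vs 17: take 17 from right. Merged: [3, 9, 15, 17]
Compare 28 vs 21: take 21 from right. Merged: [3, 9, 15, 17, 21]
Compare 28 vs 23: take 23 from right. Merged: [3, 9, 15, 17, 21, 23]
Compare 28 vs 33: take 28 from left. Merged: [3, 9, 15, 17, 21, 23, 28]
Compare 31 vs 33: take 31 from left. Merged: [3, 9, 15, 17, 21, 23, 28, 31]
Compare 33 vs 33: take 33 from left. Merged: [3, 9, 15, 17, 21, 23, 28, 31, 33]
Compare 35 vs 33: take 33 from right. Merged: [3, 9, 15, 17, 21, 23, 28, 31, 33, 33]
Append remaining from left: [35]. Merged: [3, 9, 15, 17, 21, 23, 28, 31, 33, 33, 35]

Final merged array: [3, 9, 15, 17, 21, 23, 28, 31, 33, 33, 35]
Total comparisons: 10

The merged array is [3, 9, 15, 17, 21, 23, 28, 31, 33, 33, 35], requiring 10 comparisons. The merge step runs in O(n) time where n is the total number of elements.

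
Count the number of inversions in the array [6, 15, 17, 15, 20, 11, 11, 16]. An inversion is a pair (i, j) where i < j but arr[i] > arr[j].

Finding inversions in [6, 15, 17, 15, 20, 11, 11, 16]:

(1, 5): arr[1]=15 > arr[5]=11
(1, 6): arr[1]=15 > arr[6]=11
(2, 3): arr[2]=17 > arr[3]=15
(2, 5): arr[2]=17 > arr[5]=11
(2, 6): arr[2]=17 > arr[6]=11
(2, 7): arr[2]=17 > arr[7]=16
(3, 5): arr[3]=15 > arr[5]=11
(3, 6): arr[3]=15 > arr[6]=11
(4, 5): arr[4]=20 > arr[5]=11
(4, 6): arr[4]=20 > arr[6]=11
(4, 7): arr[4]=20 > arr[7]=16

Total inversions: 11

The array has 11 inversion(s): (1,5), (1,6), (2,3), (2,5), (2,6), (2,7), (3,5), (3,6), (4,5), (4,6), (4,7). Each pair (i,j) satisfies i < j and arr[i] > arr[j].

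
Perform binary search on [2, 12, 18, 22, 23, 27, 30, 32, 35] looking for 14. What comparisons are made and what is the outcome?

Binary search for 14 in [2, 12, 18, 22, 23, 27, 30, 32, 35]:

lo=0, hi=8, mid=4, arr[mid]=23 -> 23 > 14, search left half
lo=0, hi=3, mid=1, arr[mid]=12 -> 12 < 14, search right half
lo=2, hi=3, mid=2, arr[mid]=18 -> 18 > 14, search left half
lo=2 > hi=1, target 14 not found

Binary search determines that 14 is not in the array after 3 comparisons. The search space was exhausted without finding the target.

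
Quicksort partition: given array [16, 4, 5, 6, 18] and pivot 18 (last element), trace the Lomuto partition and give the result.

Lomuto partition with pivot = 18:

Initial array: [16, 4, 5, 6, 18]

arr[0]=16 <= 18: swap with position 0, array becomes [16, 4, 5, 6, 18]
arr[1]=4 <= 18: swap with position 1, array becomes [16, 4, 5, 6, 18]
arr[2]=5 <= 18: swap with position 2, array becomes [16, 4, 5, 6, 18]
arr[3]=6 <= 18: swap with position 3, array becomes [16, 4, 5, 6, 18]

Place pivot at position 4: [16, 4, 5, 6, 18]
Pivot position: 4

After partitioning with pivot 18, the array becomes [16, 4, 5, 6, 18]. The pivot is placed at index 4. All elements to the left of the pivot are <= 18, and all elements to the right are > 18.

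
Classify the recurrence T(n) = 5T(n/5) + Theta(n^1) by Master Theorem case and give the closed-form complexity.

Master Theorem for T(n) = 5T(n/5) + O(n^1):

a = 5, b = 5, c = 1
log_b(a) = log_5(5) = 1.0000

Case 2: c = 1 = log_5(5) = 1.0000
T(n) = O(n^1 log n) = O(n log n)

For T(n) = 5T(n/5) + O(n^1): log_5(5) = 1.0000. This is Case 2 of the Master Theorem (c = log_b(a), equal work at all levels), giving O(n log n).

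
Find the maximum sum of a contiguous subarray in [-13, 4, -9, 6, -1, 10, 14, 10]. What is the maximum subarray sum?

Using Kadane's algorithm on [-13, 4, -9, 6, -1, 10, 14, 10]:

Scanning through the array:
Position 1 (value 4): max_ending_here = 4, max_so_far = 4
Position 2 (value -9): max_ending_here = -5, max_so_far = 4
Position 3 (value 6): max_ending_here = 6, max_so_far = 6
Position 4 (value -1): max_ending_here = 5, max_so_far = 6
Position 5 (value 10): max_ending_here = 15, max_so_far = 15
Position 6 (value 14): max_ending_here = 29, max_so_far = 29
Position 7 (value 10): max_ending_here = 39, max_so_far = 39

Maximum subarray: [6, -1, 10, 14, 10]
Maximum sum: 39

The maximum subarray is [6, -1, 10, 14, 10] with sum 39. This subarray runs from index 3 to index 7.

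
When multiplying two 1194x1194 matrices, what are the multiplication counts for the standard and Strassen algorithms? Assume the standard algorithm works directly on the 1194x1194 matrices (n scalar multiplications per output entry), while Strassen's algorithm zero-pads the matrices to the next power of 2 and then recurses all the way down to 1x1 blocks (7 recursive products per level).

Matrix multiplication for 1194x1194 matrices:

Strassen's algorithm requires power-of-2 dimensions. Pad 1194x1194 to 2048x2048 (next power of 2).

Standard algorithm: 1194^3 = 1702209384 multiplications
Strassen's algorithm: 7^(log2(2048)) = 7^11 = 1977326743 multiplications
Difference: 1702209384 - 1977326743 = -275117359 (Strassen uses MORE here due to padding overhead — for small or just-over-power-of-2 n, padding can outweigh the per-level savings)

Standard: 1702209384 multiplications (1194^3). Strassen: 1977326743 multiplications (7^11, after padding to 2048x2048). Strassen reduces 8 recursive multiplications to 7 at each level.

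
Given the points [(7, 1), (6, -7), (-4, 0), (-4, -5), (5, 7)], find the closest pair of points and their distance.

Computing all pairwise distances among 5 points:

d((7, 1), (6, -7)) = 8.0623
d((7, 1), (-4, 0)) = 11.0454
d((7, 1), (-4, -5)) = 12.53
d((7, 1), (5, 7)) = 6.3246
d((6, -7), (-4, 0)) = 12.2066
d((6, -7), (-4, -5)) = 10.198
d((6, -7), (5, 7)) = 14.0357
d((-4, 0), (-4, -5)) = 5.0 <-- minimum
d((-4, 0), (5, 7)) = 11.4018
d((-4, -5), (5, 7)) = 15.0

Closest pair: (-4, 0) and (-4, -5) with distance 5.0

The closest pair is (-4, 0) and (-4, -5) with Euclidean distance 5.0. For 5 points, brute-force pairwise comparison is shown above. For large n, the divide-and-conquer algorithm (sort by x, recurse on halves, check the dividing strip) achieves O(n log n).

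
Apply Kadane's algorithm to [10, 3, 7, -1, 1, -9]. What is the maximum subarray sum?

Using Kadane's algorithm on [10, 3, 7, -1, 1, -9]:

Scanning through the array:
Position 1 (value 3): max_ending_here = 13, max_so_far = 13
Position 2 (value 7): max_ending_here = 20, max_so_far = 20
Position 3 (value -1): max_ending_here = 19, max_so_far = 20
Position 4 (value 1): max_ending_here = 20, max_so_far = 20
Position 5 (value -9): max_ending_here = 11, max_so_far = 20

Maximum subarray: [10, 3, 7]
Maximum sum: 20

The maximum subarray is [10, 3, 7] with sum 20. This subarray runs from index 0 to index 2.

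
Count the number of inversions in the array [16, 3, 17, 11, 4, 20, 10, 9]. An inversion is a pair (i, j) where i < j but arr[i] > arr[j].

Finding inversions in [16, 3, 17, 11, 4, 20, 10, 9]:

(0, 1): arr[0]=16 > arr[1]=3
(0, 3): arr[0]=16 > arr[3]=11
(0, 4): arr[0]=16 > arr[4]=4
(0, 6): arr[0]=16 > arr[6]=10
(0, 7): arr[0]=16 > arr[7]=9
(2, 3): arr[2]=17 > arr[3]=11
(2, 4): arr[2]=17 > arr[4]=4
(2, 6): arr[2]=17 > arr[6]=10
(2, 7): arr[2]=17 > arr[7]=9
(3, 4): arr[3]=11 > arr[4]=4
(3, 6): arr[3]=11 > arr[6]=10
(3, 7): arr[3]=11 > arr[7]=9
(5, 6): arr[5]=20 > arr[6]=10
(5, 7): arr[5]=20 > arr[7]=9
(6, 7): arr[6]=10 > arr[7]=9

Total inversions: 15

The array has 15 inversion(s): (0,1), (0,3), (0,4), (0,6), (0,7), (2,3), (2,4), (2,6), (2,7), (3,4), (3,6), (3,7), (5,6), (5,7), (6,7). Each pair (i,j) satisfies i < j and arr[i] > arr[j].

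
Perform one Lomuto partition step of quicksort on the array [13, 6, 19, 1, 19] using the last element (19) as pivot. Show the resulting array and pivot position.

Lomuto partition with pivot = 19:

Initial array: [13, 6, 19, 1, 19]

arr[0]=13 <= 19: swap with position 0, array becomes [13, 6, 19, 1, 19]
arr[1]=6 <= 19: swap with position 1, array becomes [13, 6, 19, 1, 19]
arr[2]=19 <= 19: swap with position 2, array becomes [13, 6, 19, 1, 19]
arr[3]=1 <= 19: swap with position 3, array becomes [13, 6, 19, 1, 19]

Place pivot at position 4: [13, 6, 19, 1, 19]
Pivot position: 4

After partitioning with pivot 19, the array becomes [13, 6, 19, 1, 19]. The pivot is placed at index 4. All elements to the left of the pivot are <= 19, and all elements to the right are > 19.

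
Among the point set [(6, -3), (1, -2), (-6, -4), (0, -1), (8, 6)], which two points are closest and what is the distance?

Computing all pairwise distances among 5 points:

d((6, -3), (1, -2)) = 5.099
d((6, -3), (-6, -4)) = 12.0416
d((6, -3), (0, -1)) = 6.3246
d((6, -3), (8, 6)) = 9.2195
d((1, -2), (-6, -4)) = 7.2801
d((1, -2), (0, -1)) = 1.4142 <-- minimum
d((1, -2), (8, 6)) = 10.6301
d((-6, -4), (0, -1)) = 6.7082
d((-6, -4), (8, 6)) = 17.2047
d((0, -1), (8, 6)) = 10.6301

Closest pair: (1, -2) and (0, -1) with distance 1.4142

The closest pair is (1, -2) and (0, -1) with Euclidean distance 1.4142. For 5 points, brute-force pairwise comparison is shown above. For large n, the divide-and-conquer algorithm (sort by x, recurse on halves, check the dividing strip) achieves O(n log n).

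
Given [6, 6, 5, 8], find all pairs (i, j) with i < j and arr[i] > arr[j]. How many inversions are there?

Finding inversions in [6, 6, 5, 8]:

(0, 2): arr[0]=6 > arr[2]=5
(1, 2): arr[1]=6 > arr[2]=5

Total inversions: 2

The array has 2 inversion(s): (0,2), (1,2). Each pair (i,j) satisfies i < j and arr[i] > arr[j].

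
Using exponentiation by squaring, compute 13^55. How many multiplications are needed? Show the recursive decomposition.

Computing 13^55 by squaring (build up from 13^1; each line after the first costs one multiplication):

13^1 = 13
13^2 = (13^1)^2 = 13^2 = 169
13^3 = 13 * 13^2 = 13 * 169 = 2197
13^6 = (13^3)^2 = 2197^2 = 4826809
13^12 = (13^6)^2 = 4826809^2 = 23298085122481
13^13 = 13 * 13^12 = 13 * 23298085122481 = 302875106592253
13^26 = (13^13)^2 = 302875106592253^2 = 91733330193268616658399616009
13^27 = 13 * 13^26 = 13 * 91733330193268616658399616009 = 1192533292512492016559195008117
13^54 = (13^27)^2 = 1192533292512492016559195008117^2 = 1422135653750684847524758738836375672734734444846971695885689
13^55 = 13 * 13^54 = 13 * 1422135653750684847524758738836375672734734444846971695885689 = 18487763498758903017821863604872883745551547783010632046513957

Result: 18487763498758903017821863604872883745551547783010632046513957
Multiplications needed: 9 (9 lines after 13^1)

13^55 = 18487763498758903017821863604872883745551547783010632046513957. Using exponentiation by squaring, this requires 9 multiplications. The key idea: if the exponent is even, square the half-power; if odd, multiply by the base once.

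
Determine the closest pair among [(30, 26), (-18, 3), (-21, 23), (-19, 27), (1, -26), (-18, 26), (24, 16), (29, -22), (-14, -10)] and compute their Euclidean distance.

Computing all pairwise distances among 9 points:

d((30, 26), (-18, 3)) = 53.2259
d((30, 26), (-21, 23)) = 51.0882
d((30, 26), (-19, 27)) = 49.0102
d((30, 26), (1, -26)) = 59.5399
d((30, 26), (-18, 26)) = 48.0
d((30, 26), (24, 16)) = 11.6619
d((30, 26), (29, -22)) = 48.0104
d((30, 26), (-14, -10)) = 56.8507
d((-18, 3), (-21, 23)) = 20.2237
d((-18, 3), (-19, 27)) = 24.0208
d((-18, 3), (1, -26)) = 34.6699
d((-18, 3), (-18, 26)) = 23.0
d((-18, 3), (24, 16)) = 43.9659
d((-18, 3), (29, -22)) = 53.2353
d((-18, 3), (-14, -10)) = 13.6015
d((-21, 23), (-19, 27)) = 4.4721
d((-21, 23), (1, -26)) = 53.7122
d((-21, 23), (-18, 26)) = 4.2426
d((-21, 23), (24, 16)) = 45.5412
d((-21, 23), (29, -22)) = 67.2681
d((-21, 23), (-14, -10)) = 33.7343
d((-19, 27), (1, -26)) = 56.648
d((-19, 27), (-18, 26)) = 1.4142 <-- minimum
d((-19, 27), (24, 16)) = 44.3847
d((-19, 27), (29, -22)) = 68.593
d((-19, 27), (-14, -10)) = 37.3363
d((1, -26), (-18, 26)) = 55.3624
d((1, -26), (24, 16)) = 47.8853
d((1, -26), (29, -22)) = 28.2843
d((1, -26), (-14, -10)) = 21.9317
d((-18, 26), (24, 16)) = 43.1741
d((-18, 26), (29, -22)) = 67.1789
d((-18, 26), (-14, -10)) = 36.2215
d((24, 16), (29, -22)) = 38.3275
d((24, 16), (-14, -10)) = 46.0435
d((29, -22), (-14, -10)) = 44.643

Closest pair: (-19, 27) and (-18, 26) with distance 1.4142

The closest pair is (-19, 27) and (-18, 26) with Euclidean distance 1.4142. For 9 points, brute-force pairwise comparison is shown above. For large n, the divide-and-conquer algorithm (sort by x, recurse on halves, check the dividing strip) achieves O(n log n).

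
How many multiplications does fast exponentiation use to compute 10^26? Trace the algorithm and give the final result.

Computing 10^26 by squaring (build up from 10^1; each line after the first costs one multiplication):

10^1 = 10
10^2 = (10^1)^2 = 10^2 = 100
10^3 = 10 * 10^2 = 10 * 100 = 1000
10^6 = (10^3)^2 = 1000^2 = 1000000
10^12 = (10^6)^2 = 1000000^2 = 1000000000000
10^13 = 10 * 10^12 = 10 * 1000000000000 = 10000000000000
10^26 = (10^13)^2 = 10000000000000^2 = 100000000000000000000000000

Result: 100000000000000000000000000
Multiplications needed: 6 (6 lines after 10^1)

10^26 = 100000000000000000000000000. Using exponentiation by squaring, this requires 6 multiplications. The key idea: if the exponent is even, square the half-power; if odd, multiply by the base once.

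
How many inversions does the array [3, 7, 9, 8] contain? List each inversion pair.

Finding inversions in [3, 7, 9, 8]:

(2, 3): arr[2]=9 > arr[3]=8

Total inversions: 1

The array has 1 inversion(s): (2,3). Each pair (i,j) satisfies i < j and arr[i] > arr[j].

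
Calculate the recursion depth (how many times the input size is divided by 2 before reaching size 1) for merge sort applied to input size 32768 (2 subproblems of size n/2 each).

For divide and conquer with division factor 2:

Problem sizes at each level:
Level 0: 32768
Level 1: 16384
Level 2: 8192
Level 3: 4096
Level 4: 2048
Level 5: 1024
Level 6: 512
Level 7: 256
Level 8: 128
Level 9: 64
Level 10: 32
Level 11: 16
Level 12: 8
Level 13: 4
Level 14: 2
Level 15: 1

The root is level 0 and the size-1 base case is level 15 (the tree spans levels 0 through 15, i.e. 16 levels counting the root), so the depth is the number of divisions: log_2(32768) = 15

The recursion tree depth is log_2(32768) = 15. At each level, the problem size is divided by 2, so it takes 15 divisions to reduce to a base case of size 1. The algorithm makes 2 recursive calls at each level.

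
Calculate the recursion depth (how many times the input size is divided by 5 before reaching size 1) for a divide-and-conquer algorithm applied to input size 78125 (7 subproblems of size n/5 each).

For divide and conquer with division factor 5:

Problem sizes at each level:
Level 0: 78125
Level 1: 15625
Level 2: 3125
Level 3: 625
Level 4: 125
Level 5: 25
Level 6: 5
Level 7: 1

The root is level 0 and the size-1 base case is level 7 (the tree spans levels 0 through 7, i.e. 8 levels counting the root), so the depth is the number of divisions: log_5(78125) = 7

The recursion tree depth is log_5(78125) = 7. At each level, the problem size is divided by 5, so it takes 7 divisions to reduce to a base case of size 1. The algorithm makes 7 recursive calls at each level.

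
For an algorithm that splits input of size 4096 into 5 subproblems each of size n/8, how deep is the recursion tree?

For divide and conquer with division factor 8:

Problem sizes at each level:
Level 0: 4096
Level 1: 512
Level 2: 64
Level 3: 8
Level 4: 1

The root is level 0 and the size-1 base case is level 4 (the tree spans levels 0 through 4, i.e. 5 levels counting the root), so the depth is the number of divisions: log_8(4096) = 4

The recursion tree depth is log_8(4096) = 4. At each level, the problem size is divided by 8, so it takes 4 divisions to reduce to a base case of size 1. The algorithm makes 5 recursive calls at each level.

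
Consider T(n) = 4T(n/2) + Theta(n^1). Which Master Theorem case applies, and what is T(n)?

Master Theorem for T(n) = 4T(n/2) + O(n^1):

a = 4, b = 2, c = 1
log_b(a) = log_2(4) = 2.0000

Case 1: c = 1 < log_2(4) = 2.0000
T(n) = O(n^(log_2 4)) = O(n^2)

For T(n) = 4T(n/2) + O(n^1): log_2(4) = 2.0000. This is Case 1 of the Master Theorem (c < log_b(a), work dominated by leaves), giving O(n^2).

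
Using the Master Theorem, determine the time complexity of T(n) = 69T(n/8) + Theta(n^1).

Master Theorem for T(n) = 69T(n/8) + O(n^1):

a = 69, b = 8, c = 1
log_b(a) = log_8(69) = 2.0362

Case 1: c = 1 < log_8(69) = 2.0362
T(n) = O(n^(log_8 69))

For T(n) = 69T(n/8) + O(n^1): log_8(69) = 2.0362. This is Case 1 of the Master Theorem (c < log_b(a), work dominated by leaves), giving O(n^(log_8 69)).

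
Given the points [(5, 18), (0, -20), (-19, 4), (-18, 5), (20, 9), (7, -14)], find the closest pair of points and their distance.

Computing all pairwise distances among 6 points:

d((5, 18), (0, -20)) = 38.3275
d((5, 18), (-19, 4)) = 27.7849
d((5, 18), (-18, 5)) = 26.4197
d((5, 18), (20, 9)) = 17.4929
d((5, 18), (7, -14)) = 32.0624
d((0, -20), (-19, 4)) = 30.6105
d((0, -20), (-18, 5)) = 30.8058
d((0, -20), (20, 9)) = 35.2278
d((0, -20), (7, -14)) = 9.2195
d((-19, 4), (-18, 5)) = 1.4142 <-- minimum
d((-19, 4), (20, 9)) = 39.3192
d((-19, 4), (7, -14)) = 31.6228
d((-18, 5), (20, 9)) = 38.2099
d((-18, 5), (7, -14)) = 31.4006
d((20, 9), (7, -14)) = 26.4197

Closest pair: (-19, 4) and (-18, 5) with distance 1.4142

The closest pair is (-19, 4) and (-18, 5) with Euclidean distance 1.4142. For 6 points, brute-force pairwise comparison is shown above. For large n, the divide-and-conquer algorithm (sort by x, recurse on halves, check the dividing strip) achieves O(n log n).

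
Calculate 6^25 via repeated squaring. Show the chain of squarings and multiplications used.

Computing 6^25 by squaring (build up from 6^1; each line after the first costs one multiplication):

6^1 = 6
6^2 = (6^1)^2 = 6^2 = 36
6^3 = 6 * 6^2 = 6 * 36 = 216
6^6 = (6^3)^2 = 216^2 = 46656
6^12 = (6^6)^2 = 46656^2 = 2176782336
6^24 = (6^12)^2 = 2176782336^2 = 4738381338321616896
6^25 = 6 * 6^24 = 6 * 4738381338321616896 = 28430288029929701376

Result: 28430288029929701376
Multiplications needed: 6 (6 lines after 6^1)

6^25 = 28430288029929701376. Using exponentiation by squaring, this requires 6 multiplications. The key idea: if the exponent is even, square the half-power; if odd, multiply by the base once.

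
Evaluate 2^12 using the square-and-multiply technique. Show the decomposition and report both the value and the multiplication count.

Computing 2^12 by squaring (build up from 2^1; each line after the first costs one multiplication):

2^1 = 2
2^2 = (2^1)^2 = 2^2 = 4
2^3 = 2 * 2^2 = 2 * 4 = 8
2^6 = (2^3)^2 = 8^2 = 64
2^12 = (2^6)^2 = 64^2 = 4096

Result: 4096
Multiplications needed: 4 (4 lines after 2^1)

2^12 = 4096. Using exponentiation by squaring, this requires 4 multiplications. The key idea: if the exponent is even, square the half-power; if odd, multiply by the base once.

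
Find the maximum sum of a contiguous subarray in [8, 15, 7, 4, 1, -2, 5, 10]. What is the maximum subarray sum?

Using Kadane's algorithm on [8, 15, 7, 4, 1, -2, 5, 10]:

Scanning through the array:
Position 1 (value 15): max_ending_here = 23, max_so_far = 23
Position 2 (value 7): max_ending_here = 30, max_so_far = 30
Position 3 (value 4): max_ending_here = 34, max_so_far = 34
Position 4 (value 1): max_ending_here = 35, max_so_far = 35
Position 5 (value -2): max_ending_here = 33, max_so_far = 35
Position 6 (value 5): max_ending_here = 38, max_so_far = 38
Position 7 (value 10): max_ending_here = 48, max_so_far = 48

Maximum subarray: [8, 15, 7, 4, 1, -2, 5, 10]
Maximum sum: 48

The maximum subarray is [8, 15, 7, 4, 1, -2, 5, 10] with sum 48. This subarray runs from index 0 to index 7.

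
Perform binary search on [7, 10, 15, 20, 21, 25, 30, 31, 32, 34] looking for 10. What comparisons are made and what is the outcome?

Binary search for 10 in [7, 10, 15, 20, 21, 25, 30, 31, 32, 34]:

lo=0, hi=9, mid=4, arr[mid]=21 -> 21 > 10, search left half
lo=0, hi=3, mid=1, arr[mid]=10 -> Found target at index 1!

Binary search finds 10 at index 1 after 2 comparisons. The search repeatedly halves the search space by comparing with the middle element.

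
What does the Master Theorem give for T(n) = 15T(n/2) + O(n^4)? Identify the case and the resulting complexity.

Master Theorem for T(n) = 15T(n/2) + O(n^4):

a = 15, b = 2, c = 4
log_b(a) = log_2(15) = 3.9069

Case 3: c = 4 > log_2(15) = 3.9069
T(n) = O(n^4) = O(n^4)

For T(n) = 15T(n/2) + O(n^4): log_2(15) = 3.9069. This is Case 3 of the Master Theorem (c > log_b(a), work dominated by root), giving O(n^4).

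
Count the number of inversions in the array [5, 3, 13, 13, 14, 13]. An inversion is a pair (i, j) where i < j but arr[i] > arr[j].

Finding inversions in [5, 3, 13, 13, 14, 13]:

(0, 1): arr[0]=5 > arr[1]=3
(4, 5): arr[4]=14 > arr[5]=13

Total inversions: 2

The array has 2 inversion(s): (0,1), (4,5). Each pair (i,j) satisfies i < j and arr[i] > arr[j].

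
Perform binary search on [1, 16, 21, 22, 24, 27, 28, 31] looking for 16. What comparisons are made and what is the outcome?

Binary search for 16 in [1, 16, 21, 22, 24, 27, 28, 31]:

lo=0, hi=7, mid=3, arr[mid]=22 -> 22 > 16, search left half
lo=0, hi=2, mid=1, arr[mid]=16 -> Found target at index 1!

Binary search finds 16 at index 1 after 2 comparisons. The search repeatedly halves the search space by comparing with the middle element.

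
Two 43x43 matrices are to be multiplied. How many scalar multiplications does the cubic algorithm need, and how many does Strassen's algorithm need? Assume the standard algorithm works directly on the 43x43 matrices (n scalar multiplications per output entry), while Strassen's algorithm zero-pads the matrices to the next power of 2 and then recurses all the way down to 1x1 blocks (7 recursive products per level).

Matrix multiplication for 43x43 matrices:

Strassen's algorithm requires power-of-2 dimensions. Pad 43x43 to 64x64 (next power of 2).

Standard algorithm: 43^3 = 79507 multiplications
Strassen's algorithm: 7^(log2(64)) = 7^6 = 117649 multiplications
Difference: 79507 - 117649 = -38142 (Strassen uses MORE here due to padding overhead — for small or just-over-power-of-2 n, padding can outweigh the per-level savings)

Standard: 79507 multiplications (43^3). Strassen: 117649 multiplications (7^6, after padding to 64x64). Strassen reduces 8 recursive multiplications to 7 at each level.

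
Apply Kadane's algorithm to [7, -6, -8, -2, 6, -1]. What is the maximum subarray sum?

Using Kadane's algorithm on [7, -6, -8, -2, 6, -1]:

Scanning through the array:
Position 1 (value -6): max_ending_here = 1, max_so_far = 7
Position 2 (value -8): max_ending_here = -7, max_so_far = 7
Position 3 (value -2): max_ending_here = -2, max_so_far = 7
Position 4 (value 6): max_ending_here = 6, max_so_far = 7
Position 5 (value -1): max_ending_here = 5, max_so_far = 7

Maximum subarray: [7]
Maximum sum: 7

The maximum subarray is [7] with sum 7. This subarray runs from index 0 to index 0.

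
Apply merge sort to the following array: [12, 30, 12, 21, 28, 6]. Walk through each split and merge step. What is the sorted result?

Merge sort trace:

Split: [12, 30, 12, 21, 28, 6] -> [12, 30, 12] and [21, 28, 6]
  Split: [12, 30, 12] -> [12] and [30, 12]
    Split: [30, 12] -> [30] and [12]
    Merge: [30] + [12] -> [12, 30]
  Merge: [12] + [12, 30] -> [12, 12, 30]
  Split: [21, 28, 6] -> [21] and [28, 6]
    Split: [28, 6] -> [28] and [6]
    Merge: [28] + [6] -> [6, 28]
  Merge: [21] + [6, 28] -> [6, 21, 28]
Merge: [12, 12, 30] + [6, 21, 28] -> [6, 12, 12, 21, 28, 30]

Final sorted array: [6, 12, 12, 21, 28, 30]

The merge sort proceeds by recursively splitting the array and merging sorted halves.
After all merges, the sorted array is [6, 12, 12, 21, 28, 30].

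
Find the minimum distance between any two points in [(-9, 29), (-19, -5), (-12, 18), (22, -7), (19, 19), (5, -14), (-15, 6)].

Computing all pairwise distances among 7 points:

d((-9, 29), (-19, -5)) = 35.4401
d((-9, 29), (-12, 18)) = 11.4018 <-- minimum
d((-9, 29), (22, -7)) = 47.5079
d((-9, 29), (19, 19)) = 29.7321
d((-9, 29), (5, -14)) = 45.2217
d((-9, 29), (-15, 6)) = 23.7697
d((-19, -5), (-12, 18)) = 24.0416
d((-19, -5), (22, -7)) = 41.0488
d((-19, -5), (19, 19)) = 44.9444
d((-19, -5), (5, -14)) = 25.632
d((-19, -5), (-15, 6)) = 11.7047
d((-12, 18), (22, -7)) = 42.2019
d((-12, 18), (19, 19)) = 31.0161
d((-12, 18), (5, -14)) = 36.2353
d((-12, 18), (-15, 6)) = 12.3693
d((22, -7), (19, 19)) = 26.1725
d((22, -7), (5, -14)) = 18.3848
d((22, -7), (-15, 6)) = 39.2173
d((19, 19), (5, -14)) = 35.8469
d((19, 19), (-15, 6)) = 36.4005
d((5, -14), (-15, 6)) = 28.2843

Closest pair: (-9, 29) and (-12, 18) with distance 11.4018

The closest pair is (-9, 29) and (-12, 18) with Euclidean distance 11.4018. For 7 points, brute-force pairwise comparison is shown above. For large n, the divide-and-conquer algorithm (sort by x, recurse on halves, check the dividing strip) achieves O(n log n).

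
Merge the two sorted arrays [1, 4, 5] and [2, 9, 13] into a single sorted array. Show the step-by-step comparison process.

Merging process:

Compare 1 vs 2: take 1 from left. Merged: [1]
Compare 4 vs 2: take 2 from right. Merged: [1, 2]
Compare 4 vs 9: take 4 from left. Merged: [1, 2, 4]
Compare 5 vs 9: take 5 from left. Merged: [1, 2, 4, 5]
Append remaining from right: [9, 13]. Merged: [1, 2, 4, 5, 9, 13]

Final merged array: [1, 2, 4, 5, 9, 13]
Total comparisons: 4

The merged array is [1, 2, 4, 5, 9, 13], requiring 4 comparisons. The merge step runs in O(n) time where n is the total number of elements.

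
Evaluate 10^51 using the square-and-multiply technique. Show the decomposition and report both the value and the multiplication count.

Computing 10^51 by squaring (build up from 10^1; each line after the first costs one multiplication):

10^1 = 10
10^2 = (10^1)^2 = 10^2 = 100
10^3 = 10 * 10^2 = 10 * 100 = 1000
10^6 = (10^3)^2 = 1000^2 = 1000000
10^12 = (10^6)^2 = 1000000^2 = 1000000000000
10^24 = (10^12)^2 = 1000000000000^2 = 1000000000000000000000000
10^25 = 10 * 10^24 = 10 * 1000000000000000000000000 = 10000000000000000000000000
10^50 = (10^25)^2 = 10000000000000000000000000^2 = 100000000000000000000000000000000000000000000000000
10^51 = 10 * 10^50 = 10 * 100000000000000000000000000000000000000000000000000 = 1000000000000000000000000000000000000000000000000000

Result: 1000000000000000000000000000000000000000000000000000
Multiplications needed: 8 (8 lines after 10^1)

10^51 = 1000000000000000000000000000000000000000000000000000. Using exponentiation by squaring, this requires 8 multiplications. The key idea: if the exponent is even, square the half-power; if odd, multiply by the base once.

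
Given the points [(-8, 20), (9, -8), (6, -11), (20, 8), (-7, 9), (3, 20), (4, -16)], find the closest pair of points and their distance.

Computing all pairwise distances among 7 points:

d((-8, 20), (9, -8)) = 32.7567
d((-8, 20), (6, -11)) = 34.0147
d((-8, 20), (20, 8)) = 30.4631
d((-8, 20), (-7, 9)) = 11.0454
d((-8, 20), (3, 20)) = 11.0
d((-8, 20), (4, -16)) = 37.9473
d((9, -8), (6, -11)) = 4.2426 <-- minimum
d((9, -8), (20, 8)) = 19.4165
d((9, -8), (-7, 9)) = 23.3452
d((9, -8), (3, 20)) = 28.6356
d((9, -8), (4, -16)) = 9.434
d((6, -11), (20, 8)) = 23.6008
d((6, -11), (-7, 9)) = 23.8537
d((6, -11), (3, 20)) = 31.1448
d((6, -11), (4, -16)) = 5.3852
d((20, 8), (-7, 9)) = 27.0185
d((20, 8), (3, 20)) = 20.8087
d((20, 8), (4, -16)) = 28.8444
d((-7, 9), (3, 20)) = 14.8661
d((-7, 9), (4, -16)) = 27.313
d((3, 20), (4, -16)) = 36.0139

Closest pair: (9, -8) and (6, -11) with distance 4.2426

The closest pair is (9, -8) and (6, -11) with Euclidean distance 4.2426. For 7 points, brute-force pairwise comparison is shown above. For large n, the divide-and-conquer algorithm (sort by x, recurse on halves, check the dividing strip) achieves O(n log n).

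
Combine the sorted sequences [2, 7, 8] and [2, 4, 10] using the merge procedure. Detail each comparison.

Merging process:

Compare 2 vs 2: take 2 from left. Merged: [2]
Compare 7 vs 2: take 2 from right. Merged: [2, 2]
Compare 7 vs 4: take 4 from right. Merged: [2, 2, 4]
Compare 7 vs 10: take 7 from left. Merged: [2, 2, 4, 7]
Compare 8 vs 10: take 8 from left. Merged: [2, 2, 4, 7, 8]
Append remaining from right: [10]. Merged: [2, 2, 4, 7, 8, 10]

Final merged array: [2, 2, 4, 7, 8, 10]
Total comparisons: 5

The merged array is [2, 2, 4, 7, 8, 10], requiring 5 comparisons. The merge step runs in O(n) time where n is the total number of elements.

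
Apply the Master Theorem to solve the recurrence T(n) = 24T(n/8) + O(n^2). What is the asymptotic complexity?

Master Theorem for T(n) = 24T(n/8) + O(n^2):

a = 24, b = 8, c = 2
log_b(a) = log_8(24) = 1.5283

Case 3: c = 2 > log_8(24) = 1.5283
T(n) = O(n^2) = O(n^2)

For T(n) = 24T(n/8) + O(n^2): log_8(24) = 1.5283. This is Case 3 of the Master Theorem (c > log_b(a), work dominated by root), giving O(n^2).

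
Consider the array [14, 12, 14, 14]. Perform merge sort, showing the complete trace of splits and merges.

Merge sort trace:

Split: [14, 12, 14, 14] -> [14, 12] and [14, 14]
  Split: [14, 12] -> [14] and [12]
  Merge: [14] + [12] -> [12, 14]
  Split: [14, 14] -> [14] and [14]
  Merge: [14] + [14] -> [14, 14]
Merge: [12, 14] + [14, 14] -> [12, 14, 14, 14]

Final sorted array: [12, 14, 14, 14]

The merge sort proceeds by recursively splitting the array and merging sorted halves.
After all merges, the sorted array is [12, 14, 14, 14].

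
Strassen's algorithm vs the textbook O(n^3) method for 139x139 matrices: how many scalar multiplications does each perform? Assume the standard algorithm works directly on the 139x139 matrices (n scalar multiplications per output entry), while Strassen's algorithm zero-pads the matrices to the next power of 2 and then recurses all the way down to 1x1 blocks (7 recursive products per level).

Matrix multiplication for 139x139 matrices:

Strassen's algorithm requires power-of-2 dimensions. Pad 139x139 to 256x256 (next power of 2).

Standard algorithm: 139^3 = 2685619 multiplications
Strassen's algorithm: 7^(log2(256)) = 7^8 = 5764801 multiplications
Difference: 2685619 - 5764801 = -3079182 (Strassen uses MORE here due to padding overhead — for small or just-over-power-of-2 n, padding can outweigh the per-level savings)

Standard: 2685619 multiplications (139^3). Strassen: 5764801 multiplications (7^8, after padding to 256x256). Strassen reduces 8 recursive multiplications to 7 at each level.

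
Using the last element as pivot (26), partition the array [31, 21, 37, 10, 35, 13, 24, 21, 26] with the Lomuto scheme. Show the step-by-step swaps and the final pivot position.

Lomuto partition with pivot = 26:

Initial array: [31, 21, 37, 10, 35, 13, 24, 21, 26]

arr[0]=31 > 26: no swap
arr[1]=21 <= 26: swap with position 0, array becomes [21, 31, 37, 10, 35, 13, 24, 21, 26]
arr[2]=37 > 26: no swap
arr[3]=10 <= 26: swap with position 1, array becomes [21, 10, 37, 31, 35, 13, 24, 21, 26]
arr[4]=35 > 26: no swap
arr[5]=13 <= 26: swap with position 2, array becomes [21, 10, 13, 31, 35, 37, 24, 21, 26]
arr[6]=24 <= 26: swap with position 3, array becomes [21, 10, 13, 24, 35, 37, 31, 21, 26]
arr[7]=21 <= 26: swap with position 4, array becomes [21, 10, 13, 24, 21, 37, 31, 35, 26]

Place pivot at position 5: [21, 10, 13, 24, 21, 26, 31, 35, 37]
Pivot position: 5

After partitioning with pivot 26, the array becomes [21, 10, 13, 24, 21, 26, 31, 35, 37]. The pivot is placed at index 5. All elements to the left of the pivot are <= 26, and all elements to the right are > 26.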